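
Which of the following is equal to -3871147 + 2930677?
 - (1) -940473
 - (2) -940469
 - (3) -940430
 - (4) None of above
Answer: 4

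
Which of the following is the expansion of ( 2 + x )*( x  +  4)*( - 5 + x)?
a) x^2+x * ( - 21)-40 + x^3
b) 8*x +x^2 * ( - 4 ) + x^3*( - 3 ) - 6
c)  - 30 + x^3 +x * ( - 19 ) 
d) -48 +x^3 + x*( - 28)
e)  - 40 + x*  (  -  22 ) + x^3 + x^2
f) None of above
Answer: e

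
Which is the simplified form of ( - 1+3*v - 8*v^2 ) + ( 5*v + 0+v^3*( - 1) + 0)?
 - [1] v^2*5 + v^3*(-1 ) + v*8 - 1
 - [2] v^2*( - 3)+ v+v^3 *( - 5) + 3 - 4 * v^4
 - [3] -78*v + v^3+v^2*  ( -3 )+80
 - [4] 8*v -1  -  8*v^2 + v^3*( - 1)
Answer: 4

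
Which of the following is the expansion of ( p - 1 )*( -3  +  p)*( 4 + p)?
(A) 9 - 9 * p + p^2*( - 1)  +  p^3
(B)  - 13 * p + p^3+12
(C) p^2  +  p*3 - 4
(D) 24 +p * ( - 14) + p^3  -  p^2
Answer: B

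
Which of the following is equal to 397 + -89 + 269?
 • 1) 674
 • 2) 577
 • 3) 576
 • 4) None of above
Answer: 2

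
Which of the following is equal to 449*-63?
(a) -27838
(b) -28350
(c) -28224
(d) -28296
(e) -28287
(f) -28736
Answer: e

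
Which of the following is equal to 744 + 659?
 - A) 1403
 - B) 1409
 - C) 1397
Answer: A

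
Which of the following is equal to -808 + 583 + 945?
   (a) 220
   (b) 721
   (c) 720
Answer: c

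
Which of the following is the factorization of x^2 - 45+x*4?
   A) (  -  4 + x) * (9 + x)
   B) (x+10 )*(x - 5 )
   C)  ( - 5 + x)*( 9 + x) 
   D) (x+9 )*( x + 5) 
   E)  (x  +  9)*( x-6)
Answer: C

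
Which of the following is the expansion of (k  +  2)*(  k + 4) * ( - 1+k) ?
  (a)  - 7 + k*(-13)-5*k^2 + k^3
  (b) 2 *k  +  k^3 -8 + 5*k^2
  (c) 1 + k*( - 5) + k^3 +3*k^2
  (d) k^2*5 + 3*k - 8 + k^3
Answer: b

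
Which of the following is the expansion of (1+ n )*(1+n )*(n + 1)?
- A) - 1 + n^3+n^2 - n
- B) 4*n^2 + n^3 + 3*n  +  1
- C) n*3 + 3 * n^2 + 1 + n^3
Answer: C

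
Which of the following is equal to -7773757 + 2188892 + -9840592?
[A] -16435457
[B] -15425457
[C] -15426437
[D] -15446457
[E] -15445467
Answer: B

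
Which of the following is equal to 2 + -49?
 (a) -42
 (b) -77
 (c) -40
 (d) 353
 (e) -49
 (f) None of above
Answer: f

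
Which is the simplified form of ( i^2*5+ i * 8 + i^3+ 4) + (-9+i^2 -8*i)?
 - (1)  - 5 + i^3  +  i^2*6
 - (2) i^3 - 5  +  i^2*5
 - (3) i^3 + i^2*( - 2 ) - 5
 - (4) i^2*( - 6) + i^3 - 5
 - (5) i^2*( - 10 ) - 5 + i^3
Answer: 1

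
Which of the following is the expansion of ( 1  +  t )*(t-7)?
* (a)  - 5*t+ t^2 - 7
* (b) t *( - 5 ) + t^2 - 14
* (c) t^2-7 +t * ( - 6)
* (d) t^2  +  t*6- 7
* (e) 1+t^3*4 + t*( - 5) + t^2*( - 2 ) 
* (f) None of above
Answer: c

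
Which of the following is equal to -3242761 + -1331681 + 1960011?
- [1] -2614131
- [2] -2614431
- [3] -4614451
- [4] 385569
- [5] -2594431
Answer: 2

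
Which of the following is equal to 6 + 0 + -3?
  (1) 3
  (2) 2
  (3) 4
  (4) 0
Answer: 1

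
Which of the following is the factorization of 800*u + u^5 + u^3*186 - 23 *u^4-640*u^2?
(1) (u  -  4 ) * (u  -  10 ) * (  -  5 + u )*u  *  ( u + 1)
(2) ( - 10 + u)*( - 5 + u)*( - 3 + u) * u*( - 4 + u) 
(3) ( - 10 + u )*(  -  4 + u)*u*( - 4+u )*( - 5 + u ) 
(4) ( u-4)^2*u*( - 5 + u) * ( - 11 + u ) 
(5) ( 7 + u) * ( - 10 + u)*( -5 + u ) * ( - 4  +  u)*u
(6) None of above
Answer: 3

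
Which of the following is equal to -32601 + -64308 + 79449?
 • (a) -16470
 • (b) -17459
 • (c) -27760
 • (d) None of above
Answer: d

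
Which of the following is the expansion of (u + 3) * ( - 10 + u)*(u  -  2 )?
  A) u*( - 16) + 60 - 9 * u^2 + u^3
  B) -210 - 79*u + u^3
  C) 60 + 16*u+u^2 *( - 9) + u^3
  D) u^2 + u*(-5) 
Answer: A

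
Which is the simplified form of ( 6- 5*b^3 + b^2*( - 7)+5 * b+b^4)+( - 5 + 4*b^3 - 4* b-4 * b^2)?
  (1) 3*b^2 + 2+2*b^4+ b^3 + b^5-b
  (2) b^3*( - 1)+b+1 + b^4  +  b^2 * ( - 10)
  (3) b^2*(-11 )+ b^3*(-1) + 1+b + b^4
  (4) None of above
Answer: 3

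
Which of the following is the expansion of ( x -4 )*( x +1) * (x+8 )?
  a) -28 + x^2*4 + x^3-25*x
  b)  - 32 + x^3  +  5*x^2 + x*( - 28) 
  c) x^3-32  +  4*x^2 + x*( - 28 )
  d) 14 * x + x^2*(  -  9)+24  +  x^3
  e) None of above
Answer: b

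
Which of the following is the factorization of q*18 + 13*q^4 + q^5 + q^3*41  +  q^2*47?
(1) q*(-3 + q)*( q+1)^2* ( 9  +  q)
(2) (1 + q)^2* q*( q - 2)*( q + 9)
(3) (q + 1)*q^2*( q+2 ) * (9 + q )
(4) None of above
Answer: 4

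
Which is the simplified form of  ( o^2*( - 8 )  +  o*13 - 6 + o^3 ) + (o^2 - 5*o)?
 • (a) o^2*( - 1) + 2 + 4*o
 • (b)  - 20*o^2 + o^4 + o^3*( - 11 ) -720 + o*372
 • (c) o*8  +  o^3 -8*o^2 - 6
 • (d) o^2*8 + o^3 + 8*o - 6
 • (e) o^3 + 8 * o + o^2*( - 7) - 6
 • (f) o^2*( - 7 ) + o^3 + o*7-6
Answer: e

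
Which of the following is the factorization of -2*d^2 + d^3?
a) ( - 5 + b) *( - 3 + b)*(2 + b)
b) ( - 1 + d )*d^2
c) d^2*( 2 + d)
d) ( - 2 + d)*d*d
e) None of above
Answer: d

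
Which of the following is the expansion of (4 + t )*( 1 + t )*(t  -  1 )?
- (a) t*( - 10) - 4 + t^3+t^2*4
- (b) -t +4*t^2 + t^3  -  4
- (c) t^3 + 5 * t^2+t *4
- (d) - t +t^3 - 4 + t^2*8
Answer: b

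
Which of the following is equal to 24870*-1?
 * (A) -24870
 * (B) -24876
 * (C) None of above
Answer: A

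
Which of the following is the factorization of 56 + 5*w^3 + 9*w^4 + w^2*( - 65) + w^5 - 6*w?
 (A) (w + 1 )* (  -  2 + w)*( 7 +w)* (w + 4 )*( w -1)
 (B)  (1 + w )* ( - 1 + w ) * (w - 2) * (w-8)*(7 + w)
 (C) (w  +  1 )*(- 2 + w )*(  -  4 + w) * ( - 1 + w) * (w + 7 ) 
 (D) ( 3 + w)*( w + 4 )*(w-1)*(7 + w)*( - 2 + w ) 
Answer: A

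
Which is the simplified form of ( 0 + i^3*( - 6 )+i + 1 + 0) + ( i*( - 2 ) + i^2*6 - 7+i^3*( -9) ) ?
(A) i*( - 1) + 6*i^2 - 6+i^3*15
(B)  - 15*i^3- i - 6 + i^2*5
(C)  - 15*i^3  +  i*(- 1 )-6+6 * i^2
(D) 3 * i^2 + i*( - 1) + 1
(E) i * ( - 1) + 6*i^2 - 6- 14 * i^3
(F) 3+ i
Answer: C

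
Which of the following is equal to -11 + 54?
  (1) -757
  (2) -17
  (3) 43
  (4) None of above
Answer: 3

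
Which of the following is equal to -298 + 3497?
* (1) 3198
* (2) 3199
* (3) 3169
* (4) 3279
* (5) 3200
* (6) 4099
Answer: 2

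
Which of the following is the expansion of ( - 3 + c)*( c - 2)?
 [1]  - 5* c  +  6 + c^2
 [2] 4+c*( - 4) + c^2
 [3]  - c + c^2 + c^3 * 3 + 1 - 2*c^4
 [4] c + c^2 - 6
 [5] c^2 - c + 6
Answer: 1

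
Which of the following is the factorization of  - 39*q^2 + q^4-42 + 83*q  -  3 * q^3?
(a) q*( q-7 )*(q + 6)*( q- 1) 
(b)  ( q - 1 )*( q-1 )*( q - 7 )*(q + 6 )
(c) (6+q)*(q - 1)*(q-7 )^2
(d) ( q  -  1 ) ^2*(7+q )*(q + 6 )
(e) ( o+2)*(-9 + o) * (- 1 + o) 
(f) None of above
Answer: b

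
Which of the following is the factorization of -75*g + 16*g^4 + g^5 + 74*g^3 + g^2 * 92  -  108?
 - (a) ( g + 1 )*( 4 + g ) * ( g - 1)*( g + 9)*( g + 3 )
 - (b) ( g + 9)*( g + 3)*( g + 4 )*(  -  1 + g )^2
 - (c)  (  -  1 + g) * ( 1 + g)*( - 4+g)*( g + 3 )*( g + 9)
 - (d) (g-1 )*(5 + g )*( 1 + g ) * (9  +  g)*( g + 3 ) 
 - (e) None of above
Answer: a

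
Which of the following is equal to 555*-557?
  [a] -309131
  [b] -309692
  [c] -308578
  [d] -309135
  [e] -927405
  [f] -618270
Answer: d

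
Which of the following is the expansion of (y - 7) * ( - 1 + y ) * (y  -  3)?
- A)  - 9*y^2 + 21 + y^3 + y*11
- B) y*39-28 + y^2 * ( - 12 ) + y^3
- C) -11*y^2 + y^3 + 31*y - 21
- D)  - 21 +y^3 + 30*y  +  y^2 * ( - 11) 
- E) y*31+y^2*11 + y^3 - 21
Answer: C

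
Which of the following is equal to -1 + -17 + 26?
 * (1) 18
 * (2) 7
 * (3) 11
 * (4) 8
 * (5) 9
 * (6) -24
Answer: 4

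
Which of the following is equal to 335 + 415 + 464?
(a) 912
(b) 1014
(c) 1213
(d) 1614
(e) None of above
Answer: e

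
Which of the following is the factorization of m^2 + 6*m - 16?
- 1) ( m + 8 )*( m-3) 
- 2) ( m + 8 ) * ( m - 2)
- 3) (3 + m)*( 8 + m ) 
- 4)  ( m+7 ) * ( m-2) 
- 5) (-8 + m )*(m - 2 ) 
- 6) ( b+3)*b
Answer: 2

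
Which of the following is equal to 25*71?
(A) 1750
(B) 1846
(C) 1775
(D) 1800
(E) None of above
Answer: C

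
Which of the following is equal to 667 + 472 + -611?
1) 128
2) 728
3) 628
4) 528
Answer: 4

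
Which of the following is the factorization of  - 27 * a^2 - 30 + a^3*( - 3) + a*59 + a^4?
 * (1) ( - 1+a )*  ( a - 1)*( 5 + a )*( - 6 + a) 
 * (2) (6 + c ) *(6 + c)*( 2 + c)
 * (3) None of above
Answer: 1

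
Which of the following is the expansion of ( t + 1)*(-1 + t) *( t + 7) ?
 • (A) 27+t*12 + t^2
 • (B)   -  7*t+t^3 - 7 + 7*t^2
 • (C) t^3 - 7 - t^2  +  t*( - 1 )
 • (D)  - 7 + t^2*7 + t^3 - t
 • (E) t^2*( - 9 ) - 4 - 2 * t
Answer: D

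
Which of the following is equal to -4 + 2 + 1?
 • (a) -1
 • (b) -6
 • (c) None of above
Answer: a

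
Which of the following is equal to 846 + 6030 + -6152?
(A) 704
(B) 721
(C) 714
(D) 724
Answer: D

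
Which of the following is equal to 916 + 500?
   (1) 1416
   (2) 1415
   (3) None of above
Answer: 1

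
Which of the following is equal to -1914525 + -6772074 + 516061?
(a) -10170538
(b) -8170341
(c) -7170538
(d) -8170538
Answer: d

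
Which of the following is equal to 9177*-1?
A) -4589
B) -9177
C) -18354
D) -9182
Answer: B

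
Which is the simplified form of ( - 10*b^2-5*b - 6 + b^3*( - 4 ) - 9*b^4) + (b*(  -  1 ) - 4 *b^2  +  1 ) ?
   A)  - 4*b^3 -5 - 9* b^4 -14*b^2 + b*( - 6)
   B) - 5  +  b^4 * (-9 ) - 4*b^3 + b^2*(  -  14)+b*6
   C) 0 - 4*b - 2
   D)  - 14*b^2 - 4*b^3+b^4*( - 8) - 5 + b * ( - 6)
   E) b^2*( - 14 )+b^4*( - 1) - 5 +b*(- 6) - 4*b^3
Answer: A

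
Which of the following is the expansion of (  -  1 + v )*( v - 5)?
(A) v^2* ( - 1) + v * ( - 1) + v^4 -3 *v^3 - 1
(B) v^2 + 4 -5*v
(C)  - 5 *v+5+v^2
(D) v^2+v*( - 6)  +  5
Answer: D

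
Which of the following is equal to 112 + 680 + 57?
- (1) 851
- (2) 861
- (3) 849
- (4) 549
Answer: 3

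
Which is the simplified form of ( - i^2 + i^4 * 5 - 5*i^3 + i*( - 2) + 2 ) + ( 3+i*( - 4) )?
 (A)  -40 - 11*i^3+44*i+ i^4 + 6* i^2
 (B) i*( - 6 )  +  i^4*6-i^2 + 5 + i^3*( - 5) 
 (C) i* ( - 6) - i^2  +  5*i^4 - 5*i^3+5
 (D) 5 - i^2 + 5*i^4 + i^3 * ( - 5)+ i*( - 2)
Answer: C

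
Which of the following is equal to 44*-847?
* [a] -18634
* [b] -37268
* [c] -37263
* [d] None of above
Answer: b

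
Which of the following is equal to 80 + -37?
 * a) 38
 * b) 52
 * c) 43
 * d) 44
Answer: c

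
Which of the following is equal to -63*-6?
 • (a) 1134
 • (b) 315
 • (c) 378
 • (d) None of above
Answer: c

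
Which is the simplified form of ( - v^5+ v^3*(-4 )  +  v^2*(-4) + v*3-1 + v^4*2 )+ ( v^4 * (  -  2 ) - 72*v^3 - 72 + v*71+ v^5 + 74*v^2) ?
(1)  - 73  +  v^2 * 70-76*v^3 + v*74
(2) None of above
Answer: 1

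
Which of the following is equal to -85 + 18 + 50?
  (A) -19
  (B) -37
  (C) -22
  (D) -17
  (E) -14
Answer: D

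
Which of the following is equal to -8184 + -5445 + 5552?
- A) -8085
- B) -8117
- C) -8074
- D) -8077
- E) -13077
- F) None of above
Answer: D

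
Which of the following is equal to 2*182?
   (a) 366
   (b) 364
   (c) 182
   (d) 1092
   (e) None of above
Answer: b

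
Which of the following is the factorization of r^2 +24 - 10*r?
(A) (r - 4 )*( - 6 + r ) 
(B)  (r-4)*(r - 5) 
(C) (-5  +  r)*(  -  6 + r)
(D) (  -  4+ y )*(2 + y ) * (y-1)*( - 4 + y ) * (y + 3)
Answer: A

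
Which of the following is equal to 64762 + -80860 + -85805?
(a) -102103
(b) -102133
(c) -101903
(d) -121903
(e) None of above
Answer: c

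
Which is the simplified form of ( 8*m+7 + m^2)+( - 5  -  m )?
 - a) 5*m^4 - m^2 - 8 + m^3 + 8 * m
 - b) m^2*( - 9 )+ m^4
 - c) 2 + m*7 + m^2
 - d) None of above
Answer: c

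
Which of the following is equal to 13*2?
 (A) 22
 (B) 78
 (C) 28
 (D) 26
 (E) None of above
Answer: D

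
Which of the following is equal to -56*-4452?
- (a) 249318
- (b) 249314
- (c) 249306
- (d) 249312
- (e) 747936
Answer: d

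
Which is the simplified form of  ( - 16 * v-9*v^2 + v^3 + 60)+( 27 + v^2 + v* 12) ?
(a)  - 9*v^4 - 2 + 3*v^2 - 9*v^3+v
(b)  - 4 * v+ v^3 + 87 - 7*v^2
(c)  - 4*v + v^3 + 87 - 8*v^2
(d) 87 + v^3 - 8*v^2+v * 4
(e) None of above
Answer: c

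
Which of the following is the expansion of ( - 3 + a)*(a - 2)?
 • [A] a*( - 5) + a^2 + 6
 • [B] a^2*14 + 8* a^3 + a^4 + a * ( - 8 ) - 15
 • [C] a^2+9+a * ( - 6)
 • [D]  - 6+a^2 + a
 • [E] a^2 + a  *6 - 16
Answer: A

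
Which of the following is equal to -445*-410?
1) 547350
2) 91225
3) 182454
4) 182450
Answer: 4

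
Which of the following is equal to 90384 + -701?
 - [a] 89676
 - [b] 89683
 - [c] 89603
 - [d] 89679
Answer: b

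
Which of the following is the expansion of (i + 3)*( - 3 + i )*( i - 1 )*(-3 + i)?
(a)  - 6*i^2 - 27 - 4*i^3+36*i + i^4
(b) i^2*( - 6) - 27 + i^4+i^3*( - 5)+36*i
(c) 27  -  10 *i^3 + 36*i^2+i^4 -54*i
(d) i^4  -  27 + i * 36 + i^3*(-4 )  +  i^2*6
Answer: a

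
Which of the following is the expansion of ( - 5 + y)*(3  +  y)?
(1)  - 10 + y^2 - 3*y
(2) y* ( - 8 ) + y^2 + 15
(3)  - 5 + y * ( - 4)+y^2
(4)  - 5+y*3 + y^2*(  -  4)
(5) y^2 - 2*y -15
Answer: 5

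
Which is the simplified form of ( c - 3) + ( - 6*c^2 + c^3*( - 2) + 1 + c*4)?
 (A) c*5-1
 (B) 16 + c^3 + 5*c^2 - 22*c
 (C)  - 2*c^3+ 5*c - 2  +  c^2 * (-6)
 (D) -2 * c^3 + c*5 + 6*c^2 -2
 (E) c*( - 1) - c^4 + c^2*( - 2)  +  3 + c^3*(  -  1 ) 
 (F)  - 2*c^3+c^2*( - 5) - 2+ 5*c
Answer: C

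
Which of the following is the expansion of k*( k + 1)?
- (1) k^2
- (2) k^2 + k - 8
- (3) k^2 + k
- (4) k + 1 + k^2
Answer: 3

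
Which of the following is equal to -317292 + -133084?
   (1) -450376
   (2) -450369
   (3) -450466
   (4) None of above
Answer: 1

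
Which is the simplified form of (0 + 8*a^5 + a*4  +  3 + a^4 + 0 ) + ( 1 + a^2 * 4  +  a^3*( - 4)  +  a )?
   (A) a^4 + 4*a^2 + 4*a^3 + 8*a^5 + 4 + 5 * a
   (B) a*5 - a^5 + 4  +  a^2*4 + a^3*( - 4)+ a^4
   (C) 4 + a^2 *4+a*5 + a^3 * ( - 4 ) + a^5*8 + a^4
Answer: C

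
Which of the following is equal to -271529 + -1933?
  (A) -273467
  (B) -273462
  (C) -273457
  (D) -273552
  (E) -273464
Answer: B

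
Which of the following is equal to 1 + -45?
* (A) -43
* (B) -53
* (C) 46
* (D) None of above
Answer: D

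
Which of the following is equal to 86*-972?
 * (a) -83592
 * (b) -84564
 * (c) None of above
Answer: a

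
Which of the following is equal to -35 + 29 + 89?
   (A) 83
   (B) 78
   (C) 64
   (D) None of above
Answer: A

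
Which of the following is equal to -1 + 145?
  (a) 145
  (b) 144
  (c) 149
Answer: b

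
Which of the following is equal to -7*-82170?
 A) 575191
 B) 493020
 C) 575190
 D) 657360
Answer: C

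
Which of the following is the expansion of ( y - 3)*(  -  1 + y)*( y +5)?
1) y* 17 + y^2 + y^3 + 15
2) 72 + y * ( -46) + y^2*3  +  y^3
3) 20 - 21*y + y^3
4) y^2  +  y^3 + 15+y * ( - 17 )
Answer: 4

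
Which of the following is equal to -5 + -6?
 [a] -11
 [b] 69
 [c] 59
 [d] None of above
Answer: a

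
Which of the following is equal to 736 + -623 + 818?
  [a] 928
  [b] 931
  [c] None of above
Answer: b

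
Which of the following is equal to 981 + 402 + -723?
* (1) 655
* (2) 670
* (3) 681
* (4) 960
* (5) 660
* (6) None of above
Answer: 5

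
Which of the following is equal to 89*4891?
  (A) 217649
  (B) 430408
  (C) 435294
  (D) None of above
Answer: D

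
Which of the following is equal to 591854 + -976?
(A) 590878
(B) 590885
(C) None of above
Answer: A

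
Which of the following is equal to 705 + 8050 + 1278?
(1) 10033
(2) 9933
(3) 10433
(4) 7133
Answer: 1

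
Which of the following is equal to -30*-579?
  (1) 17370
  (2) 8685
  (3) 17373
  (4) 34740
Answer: 1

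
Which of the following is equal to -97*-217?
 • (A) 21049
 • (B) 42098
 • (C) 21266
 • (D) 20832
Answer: A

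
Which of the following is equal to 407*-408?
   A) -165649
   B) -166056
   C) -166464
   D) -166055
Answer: B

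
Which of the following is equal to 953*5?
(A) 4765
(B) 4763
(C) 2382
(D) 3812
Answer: A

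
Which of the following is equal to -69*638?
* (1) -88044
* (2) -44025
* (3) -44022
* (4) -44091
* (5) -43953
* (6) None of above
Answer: 3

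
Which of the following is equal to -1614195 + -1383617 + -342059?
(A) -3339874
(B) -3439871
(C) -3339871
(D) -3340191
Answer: C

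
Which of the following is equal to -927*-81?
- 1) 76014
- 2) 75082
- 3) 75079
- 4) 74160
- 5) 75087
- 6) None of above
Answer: 5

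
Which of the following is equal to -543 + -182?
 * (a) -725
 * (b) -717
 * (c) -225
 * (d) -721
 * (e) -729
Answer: a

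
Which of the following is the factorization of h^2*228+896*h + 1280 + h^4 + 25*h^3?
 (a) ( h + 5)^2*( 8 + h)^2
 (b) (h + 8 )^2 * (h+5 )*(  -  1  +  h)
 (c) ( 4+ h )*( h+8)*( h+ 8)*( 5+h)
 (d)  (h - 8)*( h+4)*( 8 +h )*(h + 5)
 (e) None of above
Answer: c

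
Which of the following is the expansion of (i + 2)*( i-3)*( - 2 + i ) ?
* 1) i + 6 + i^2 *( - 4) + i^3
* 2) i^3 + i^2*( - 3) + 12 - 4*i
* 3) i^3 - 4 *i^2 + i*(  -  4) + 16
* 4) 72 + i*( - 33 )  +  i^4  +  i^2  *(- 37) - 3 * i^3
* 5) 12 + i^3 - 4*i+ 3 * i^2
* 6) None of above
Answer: 2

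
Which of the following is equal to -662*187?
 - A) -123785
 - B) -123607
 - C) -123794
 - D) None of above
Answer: C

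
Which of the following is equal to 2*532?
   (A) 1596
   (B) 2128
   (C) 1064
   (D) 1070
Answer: C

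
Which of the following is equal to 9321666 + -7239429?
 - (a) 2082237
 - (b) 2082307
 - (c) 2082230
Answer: a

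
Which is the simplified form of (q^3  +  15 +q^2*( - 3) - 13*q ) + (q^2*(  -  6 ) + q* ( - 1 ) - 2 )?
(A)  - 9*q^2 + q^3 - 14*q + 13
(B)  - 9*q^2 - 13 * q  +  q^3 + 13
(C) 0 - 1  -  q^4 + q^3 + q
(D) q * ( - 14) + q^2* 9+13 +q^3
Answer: A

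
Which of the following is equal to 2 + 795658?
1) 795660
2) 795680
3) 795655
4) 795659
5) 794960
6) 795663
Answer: 1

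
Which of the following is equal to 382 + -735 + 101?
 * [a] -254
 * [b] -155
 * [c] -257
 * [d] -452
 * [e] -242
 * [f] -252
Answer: f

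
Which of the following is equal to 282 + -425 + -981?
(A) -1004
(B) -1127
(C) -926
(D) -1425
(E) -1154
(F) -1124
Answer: F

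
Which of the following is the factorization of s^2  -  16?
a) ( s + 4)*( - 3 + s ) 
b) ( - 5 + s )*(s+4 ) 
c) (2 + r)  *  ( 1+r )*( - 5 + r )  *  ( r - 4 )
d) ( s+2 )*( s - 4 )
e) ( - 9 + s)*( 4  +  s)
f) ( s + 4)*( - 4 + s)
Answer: f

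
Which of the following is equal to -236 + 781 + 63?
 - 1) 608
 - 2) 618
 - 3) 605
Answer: 1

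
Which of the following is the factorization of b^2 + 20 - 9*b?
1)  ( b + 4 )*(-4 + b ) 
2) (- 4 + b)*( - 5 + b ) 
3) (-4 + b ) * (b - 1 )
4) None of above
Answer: 2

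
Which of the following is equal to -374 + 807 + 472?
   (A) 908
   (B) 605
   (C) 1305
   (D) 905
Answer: D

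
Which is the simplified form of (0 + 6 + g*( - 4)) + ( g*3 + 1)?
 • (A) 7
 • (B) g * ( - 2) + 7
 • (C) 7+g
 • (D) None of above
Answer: D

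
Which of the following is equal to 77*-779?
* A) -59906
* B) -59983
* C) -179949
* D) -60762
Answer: B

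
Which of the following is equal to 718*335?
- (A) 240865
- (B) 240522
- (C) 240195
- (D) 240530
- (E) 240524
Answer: D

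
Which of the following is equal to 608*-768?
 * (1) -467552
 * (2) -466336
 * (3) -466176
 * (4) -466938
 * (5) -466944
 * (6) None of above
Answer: 5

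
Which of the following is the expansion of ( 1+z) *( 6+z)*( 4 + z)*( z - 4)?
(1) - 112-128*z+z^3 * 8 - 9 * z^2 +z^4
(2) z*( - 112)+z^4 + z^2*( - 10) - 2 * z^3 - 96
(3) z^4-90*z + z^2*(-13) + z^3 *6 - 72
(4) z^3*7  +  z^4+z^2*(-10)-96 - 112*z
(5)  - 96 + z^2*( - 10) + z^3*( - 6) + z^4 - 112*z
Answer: 4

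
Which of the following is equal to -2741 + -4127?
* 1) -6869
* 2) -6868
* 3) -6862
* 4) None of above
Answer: 2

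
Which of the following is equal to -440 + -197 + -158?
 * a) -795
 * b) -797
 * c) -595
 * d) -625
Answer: a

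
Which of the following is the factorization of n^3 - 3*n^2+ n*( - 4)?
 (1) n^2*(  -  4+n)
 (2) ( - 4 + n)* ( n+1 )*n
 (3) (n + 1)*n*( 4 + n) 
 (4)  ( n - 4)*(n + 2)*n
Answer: 2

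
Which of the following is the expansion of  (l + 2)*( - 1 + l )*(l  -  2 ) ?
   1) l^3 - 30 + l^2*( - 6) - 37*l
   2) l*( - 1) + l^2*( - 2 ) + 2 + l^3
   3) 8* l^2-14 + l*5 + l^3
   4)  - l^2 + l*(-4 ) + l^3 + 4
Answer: 4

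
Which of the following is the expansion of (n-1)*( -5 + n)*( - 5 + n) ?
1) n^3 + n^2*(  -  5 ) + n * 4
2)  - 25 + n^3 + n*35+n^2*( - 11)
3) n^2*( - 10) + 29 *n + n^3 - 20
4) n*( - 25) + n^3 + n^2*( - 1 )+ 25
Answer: 2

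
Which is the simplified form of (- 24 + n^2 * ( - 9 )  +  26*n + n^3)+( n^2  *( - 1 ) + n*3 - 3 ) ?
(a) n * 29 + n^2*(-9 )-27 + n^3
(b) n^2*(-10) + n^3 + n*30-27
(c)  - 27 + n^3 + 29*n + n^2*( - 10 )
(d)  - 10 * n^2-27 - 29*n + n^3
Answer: c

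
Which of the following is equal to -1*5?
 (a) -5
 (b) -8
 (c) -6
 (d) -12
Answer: a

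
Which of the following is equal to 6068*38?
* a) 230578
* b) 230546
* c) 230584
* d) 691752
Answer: c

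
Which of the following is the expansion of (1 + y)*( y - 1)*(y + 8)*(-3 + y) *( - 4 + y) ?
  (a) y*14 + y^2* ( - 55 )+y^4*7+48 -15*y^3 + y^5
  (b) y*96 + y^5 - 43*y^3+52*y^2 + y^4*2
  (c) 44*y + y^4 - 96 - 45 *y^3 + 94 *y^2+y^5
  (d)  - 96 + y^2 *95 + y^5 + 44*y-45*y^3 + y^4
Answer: d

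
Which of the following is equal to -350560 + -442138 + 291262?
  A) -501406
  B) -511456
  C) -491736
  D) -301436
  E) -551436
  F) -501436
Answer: F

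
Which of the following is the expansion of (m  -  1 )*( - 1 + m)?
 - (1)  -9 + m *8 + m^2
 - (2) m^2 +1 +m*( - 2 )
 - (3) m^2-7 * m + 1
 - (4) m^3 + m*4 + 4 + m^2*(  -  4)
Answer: 2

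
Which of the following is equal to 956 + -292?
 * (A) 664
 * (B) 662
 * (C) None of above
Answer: A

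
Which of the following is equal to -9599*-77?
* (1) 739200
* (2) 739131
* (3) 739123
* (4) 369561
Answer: 3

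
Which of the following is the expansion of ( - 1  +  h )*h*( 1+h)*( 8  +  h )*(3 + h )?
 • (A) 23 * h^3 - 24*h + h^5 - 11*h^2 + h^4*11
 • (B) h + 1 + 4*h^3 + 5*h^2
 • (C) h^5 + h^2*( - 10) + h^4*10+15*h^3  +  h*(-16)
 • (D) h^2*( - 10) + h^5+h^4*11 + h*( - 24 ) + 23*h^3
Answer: A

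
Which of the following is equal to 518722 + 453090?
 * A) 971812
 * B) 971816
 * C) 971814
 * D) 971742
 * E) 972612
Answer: A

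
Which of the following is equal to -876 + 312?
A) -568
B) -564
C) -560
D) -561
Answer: B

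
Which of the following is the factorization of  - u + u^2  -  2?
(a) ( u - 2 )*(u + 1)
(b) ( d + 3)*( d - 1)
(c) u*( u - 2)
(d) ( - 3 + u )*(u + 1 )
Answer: a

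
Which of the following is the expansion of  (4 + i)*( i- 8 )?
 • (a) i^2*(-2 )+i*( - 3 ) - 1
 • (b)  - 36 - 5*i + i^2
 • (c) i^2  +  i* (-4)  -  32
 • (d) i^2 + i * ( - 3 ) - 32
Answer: c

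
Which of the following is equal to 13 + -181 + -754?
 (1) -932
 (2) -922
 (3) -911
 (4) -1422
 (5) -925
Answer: 2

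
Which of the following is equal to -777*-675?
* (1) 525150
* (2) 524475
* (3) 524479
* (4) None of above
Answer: 2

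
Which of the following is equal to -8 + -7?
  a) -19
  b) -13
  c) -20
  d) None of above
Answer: d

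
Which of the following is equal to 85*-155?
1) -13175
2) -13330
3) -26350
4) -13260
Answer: 1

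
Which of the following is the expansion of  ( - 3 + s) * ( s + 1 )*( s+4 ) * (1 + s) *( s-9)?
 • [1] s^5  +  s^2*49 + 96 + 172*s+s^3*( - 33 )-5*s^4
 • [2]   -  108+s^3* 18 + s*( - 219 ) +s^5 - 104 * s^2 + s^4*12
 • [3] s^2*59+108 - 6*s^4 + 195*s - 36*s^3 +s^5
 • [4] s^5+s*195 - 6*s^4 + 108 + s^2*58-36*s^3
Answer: 4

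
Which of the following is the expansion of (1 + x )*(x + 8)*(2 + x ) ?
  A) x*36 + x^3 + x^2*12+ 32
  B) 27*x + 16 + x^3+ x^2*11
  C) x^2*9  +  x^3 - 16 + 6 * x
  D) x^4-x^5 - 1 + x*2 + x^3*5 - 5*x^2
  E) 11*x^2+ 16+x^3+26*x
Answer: E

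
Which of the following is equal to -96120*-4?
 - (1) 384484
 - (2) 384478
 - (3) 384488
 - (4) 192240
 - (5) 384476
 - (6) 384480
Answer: 6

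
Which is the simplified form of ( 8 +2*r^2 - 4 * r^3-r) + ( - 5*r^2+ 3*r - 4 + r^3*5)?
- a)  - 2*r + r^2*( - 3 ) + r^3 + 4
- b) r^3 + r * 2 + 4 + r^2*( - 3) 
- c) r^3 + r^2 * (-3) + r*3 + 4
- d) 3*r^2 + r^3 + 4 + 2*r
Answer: b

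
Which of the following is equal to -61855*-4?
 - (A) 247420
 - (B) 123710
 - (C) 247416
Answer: A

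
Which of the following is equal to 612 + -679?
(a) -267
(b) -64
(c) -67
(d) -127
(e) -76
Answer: c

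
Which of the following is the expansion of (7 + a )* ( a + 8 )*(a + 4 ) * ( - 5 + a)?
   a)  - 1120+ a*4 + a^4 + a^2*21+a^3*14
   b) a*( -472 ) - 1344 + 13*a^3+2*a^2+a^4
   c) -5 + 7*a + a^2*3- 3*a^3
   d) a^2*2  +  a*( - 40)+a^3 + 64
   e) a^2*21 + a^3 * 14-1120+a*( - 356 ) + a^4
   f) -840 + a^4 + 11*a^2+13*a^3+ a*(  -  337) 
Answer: e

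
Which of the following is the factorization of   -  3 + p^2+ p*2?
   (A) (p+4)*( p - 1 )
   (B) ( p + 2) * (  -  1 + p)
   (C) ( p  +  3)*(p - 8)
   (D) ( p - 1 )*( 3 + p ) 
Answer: D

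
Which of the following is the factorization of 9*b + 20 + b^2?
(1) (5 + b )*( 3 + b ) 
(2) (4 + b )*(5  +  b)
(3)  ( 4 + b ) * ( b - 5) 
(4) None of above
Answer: 2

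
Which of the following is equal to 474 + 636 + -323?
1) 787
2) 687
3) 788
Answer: 1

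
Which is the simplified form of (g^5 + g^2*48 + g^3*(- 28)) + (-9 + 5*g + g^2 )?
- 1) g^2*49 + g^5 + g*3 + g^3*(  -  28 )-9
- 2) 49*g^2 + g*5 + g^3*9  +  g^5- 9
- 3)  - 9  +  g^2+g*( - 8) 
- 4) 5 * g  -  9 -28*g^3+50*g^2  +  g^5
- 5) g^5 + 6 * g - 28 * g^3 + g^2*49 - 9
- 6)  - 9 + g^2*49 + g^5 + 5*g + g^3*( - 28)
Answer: 6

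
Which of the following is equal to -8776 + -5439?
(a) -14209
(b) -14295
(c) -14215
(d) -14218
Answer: c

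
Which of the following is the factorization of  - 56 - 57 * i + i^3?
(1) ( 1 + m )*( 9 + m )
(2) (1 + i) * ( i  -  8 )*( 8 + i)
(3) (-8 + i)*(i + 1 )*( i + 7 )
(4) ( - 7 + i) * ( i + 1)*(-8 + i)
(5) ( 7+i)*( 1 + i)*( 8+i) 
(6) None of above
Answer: 3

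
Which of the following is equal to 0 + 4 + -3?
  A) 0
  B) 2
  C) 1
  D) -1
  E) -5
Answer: C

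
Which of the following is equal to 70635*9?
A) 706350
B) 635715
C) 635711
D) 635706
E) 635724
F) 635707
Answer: B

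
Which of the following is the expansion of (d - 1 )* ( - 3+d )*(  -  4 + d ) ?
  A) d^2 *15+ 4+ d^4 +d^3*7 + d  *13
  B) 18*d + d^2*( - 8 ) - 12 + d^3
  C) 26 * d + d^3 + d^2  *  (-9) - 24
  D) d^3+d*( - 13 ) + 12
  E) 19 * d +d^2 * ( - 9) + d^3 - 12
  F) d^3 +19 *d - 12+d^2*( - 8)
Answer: F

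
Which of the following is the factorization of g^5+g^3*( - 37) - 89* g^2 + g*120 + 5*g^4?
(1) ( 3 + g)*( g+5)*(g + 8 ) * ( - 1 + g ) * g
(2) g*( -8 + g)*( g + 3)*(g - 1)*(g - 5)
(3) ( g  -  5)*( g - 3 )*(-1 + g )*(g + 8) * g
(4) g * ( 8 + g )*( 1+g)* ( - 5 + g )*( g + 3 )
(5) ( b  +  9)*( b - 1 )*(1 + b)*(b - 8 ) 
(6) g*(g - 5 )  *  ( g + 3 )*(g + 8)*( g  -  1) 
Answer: 6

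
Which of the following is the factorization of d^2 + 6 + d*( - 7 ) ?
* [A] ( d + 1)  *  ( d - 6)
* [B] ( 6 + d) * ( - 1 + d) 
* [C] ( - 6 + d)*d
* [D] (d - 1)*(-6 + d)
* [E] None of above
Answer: D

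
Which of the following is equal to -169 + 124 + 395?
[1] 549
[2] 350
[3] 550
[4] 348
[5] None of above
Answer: 2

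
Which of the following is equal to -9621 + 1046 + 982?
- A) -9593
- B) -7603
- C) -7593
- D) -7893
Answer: C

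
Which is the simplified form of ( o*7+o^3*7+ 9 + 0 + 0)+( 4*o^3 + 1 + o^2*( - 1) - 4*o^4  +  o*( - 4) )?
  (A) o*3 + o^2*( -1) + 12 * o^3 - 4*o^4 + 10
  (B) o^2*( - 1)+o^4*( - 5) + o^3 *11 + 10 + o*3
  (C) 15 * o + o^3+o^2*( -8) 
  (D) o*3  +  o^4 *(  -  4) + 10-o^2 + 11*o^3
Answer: D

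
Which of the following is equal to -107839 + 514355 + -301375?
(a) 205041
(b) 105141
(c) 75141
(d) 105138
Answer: b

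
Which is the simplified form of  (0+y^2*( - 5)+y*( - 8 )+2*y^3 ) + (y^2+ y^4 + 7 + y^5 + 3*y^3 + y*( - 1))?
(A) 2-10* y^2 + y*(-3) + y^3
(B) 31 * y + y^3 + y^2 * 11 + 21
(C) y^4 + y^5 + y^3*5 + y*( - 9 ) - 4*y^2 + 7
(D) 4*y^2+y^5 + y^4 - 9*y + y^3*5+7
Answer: C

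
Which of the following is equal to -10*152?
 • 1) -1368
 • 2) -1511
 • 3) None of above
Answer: 3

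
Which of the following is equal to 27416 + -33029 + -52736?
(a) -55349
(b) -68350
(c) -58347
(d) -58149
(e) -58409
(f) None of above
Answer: f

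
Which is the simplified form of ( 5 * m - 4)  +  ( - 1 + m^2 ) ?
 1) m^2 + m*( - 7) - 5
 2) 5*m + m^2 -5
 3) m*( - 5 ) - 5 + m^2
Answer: 2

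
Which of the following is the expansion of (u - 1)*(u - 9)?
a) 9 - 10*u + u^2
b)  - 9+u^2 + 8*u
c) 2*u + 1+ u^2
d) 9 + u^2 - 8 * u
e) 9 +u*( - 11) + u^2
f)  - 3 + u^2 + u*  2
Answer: a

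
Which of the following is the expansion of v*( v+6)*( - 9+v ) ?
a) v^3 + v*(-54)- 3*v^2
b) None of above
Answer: a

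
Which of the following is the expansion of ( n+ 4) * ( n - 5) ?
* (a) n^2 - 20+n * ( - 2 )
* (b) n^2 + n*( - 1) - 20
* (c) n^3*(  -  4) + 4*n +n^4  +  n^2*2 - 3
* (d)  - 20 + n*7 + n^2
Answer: b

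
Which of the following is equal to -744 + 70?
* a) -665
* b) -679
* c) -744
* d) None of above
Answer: d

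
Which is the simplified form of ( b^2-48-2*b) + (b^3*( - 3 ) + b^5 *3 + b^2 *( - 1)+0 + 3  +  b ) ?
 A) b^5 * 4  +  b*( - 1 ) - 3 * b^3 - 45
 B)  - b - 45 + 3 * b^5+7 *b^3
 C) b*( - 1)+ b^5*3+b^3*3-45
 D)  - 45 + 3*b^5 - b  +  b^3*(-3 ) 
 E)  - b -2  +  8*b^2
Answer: D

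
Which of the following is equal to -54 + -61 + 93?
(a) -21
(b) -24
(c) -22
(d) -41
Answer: c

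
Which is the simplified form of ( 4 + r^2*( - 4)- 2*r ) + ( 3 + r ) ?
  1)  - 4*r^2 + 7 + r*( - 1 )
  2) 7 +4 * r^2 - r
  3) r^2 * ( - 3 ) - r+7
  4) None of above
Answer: 1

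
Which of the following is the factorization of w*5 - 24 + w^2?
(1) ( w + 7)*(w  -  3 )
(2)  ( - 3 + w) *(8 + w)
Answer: 2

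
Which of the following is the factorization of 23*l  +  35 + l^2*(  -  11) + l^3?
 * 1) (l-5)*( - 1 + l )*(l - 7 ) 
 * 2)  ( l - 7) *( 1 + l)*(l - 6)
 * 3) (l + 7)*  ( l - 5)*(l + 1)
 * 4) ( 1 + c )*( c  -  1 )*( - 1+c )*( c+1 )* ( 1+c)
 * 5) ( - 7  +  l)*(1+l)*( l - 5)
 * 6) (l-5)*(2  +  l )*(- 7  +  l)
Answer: 5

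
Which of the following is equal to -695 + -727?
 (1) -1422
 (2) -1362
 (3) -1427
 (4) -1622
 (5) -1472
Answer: 1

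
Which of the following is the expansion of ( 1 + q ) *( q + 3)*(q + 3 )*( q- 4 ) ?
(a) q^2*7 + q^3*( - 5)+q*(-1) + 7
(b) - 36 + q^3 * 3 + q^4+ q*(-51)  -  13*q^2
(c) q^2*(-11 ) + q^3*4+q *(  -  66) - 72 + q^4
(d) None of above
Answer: b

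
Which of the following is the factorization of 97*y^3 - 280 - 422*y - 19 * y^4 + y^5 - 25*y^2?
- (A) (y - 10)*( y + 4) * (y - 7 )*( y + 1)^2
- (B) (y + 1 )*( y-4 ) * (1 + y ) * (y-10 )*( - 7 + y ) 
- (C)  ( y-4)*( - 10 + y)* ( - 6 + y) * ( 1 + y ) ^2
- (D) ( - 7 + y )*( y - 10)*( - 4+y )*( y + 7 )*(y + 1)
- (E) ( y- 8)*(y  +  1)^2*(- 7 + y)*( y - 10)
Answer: B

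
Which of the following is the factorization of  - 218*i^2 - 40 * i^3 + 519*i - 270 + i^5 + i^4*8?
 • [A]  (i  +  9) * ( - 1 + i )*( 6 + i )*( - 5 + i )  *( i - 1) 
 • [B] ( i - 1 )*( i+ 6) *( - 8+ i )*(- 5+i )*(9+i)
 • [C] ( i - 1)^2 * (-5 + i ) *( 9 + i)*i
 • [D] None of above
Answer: A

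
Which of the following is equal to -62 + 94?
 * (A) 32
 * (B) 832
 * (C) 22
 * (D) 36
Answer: A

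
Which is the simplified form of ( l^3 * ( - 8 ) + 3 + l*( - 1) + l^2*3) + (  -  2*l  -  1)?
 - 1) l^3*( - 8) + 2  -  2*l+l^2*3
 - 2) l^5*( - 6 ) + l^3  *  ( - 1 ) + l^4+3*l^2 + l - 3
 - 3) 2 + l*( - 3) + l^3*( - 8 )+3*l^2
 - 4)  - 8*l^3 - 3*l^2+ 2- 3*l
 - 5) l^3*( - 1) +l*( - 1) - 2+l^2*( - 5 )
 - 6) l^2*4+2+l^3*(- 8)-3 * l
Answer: 3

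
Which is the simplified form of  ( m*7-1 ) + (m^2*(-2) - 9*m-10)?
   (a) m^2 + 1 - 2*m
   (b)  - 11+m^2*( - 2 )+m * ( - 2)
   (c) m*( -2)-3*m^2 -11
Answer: b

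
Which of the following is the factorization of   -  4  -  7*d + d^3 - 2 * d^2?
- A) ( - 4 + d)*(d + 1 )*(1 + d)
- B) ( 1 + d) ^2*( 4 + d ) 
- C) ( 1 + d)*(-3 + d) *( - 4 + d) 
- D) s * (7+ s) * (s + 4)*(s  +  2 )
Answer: A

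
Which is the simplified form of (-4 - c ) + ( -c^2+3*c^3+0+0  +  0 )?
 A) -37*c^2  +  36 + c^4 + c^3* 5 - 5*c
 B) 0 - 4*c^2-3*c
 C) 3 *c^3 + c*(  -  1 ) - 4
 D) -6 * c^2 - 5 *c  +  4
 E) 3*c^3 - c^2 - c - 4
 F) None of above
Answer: E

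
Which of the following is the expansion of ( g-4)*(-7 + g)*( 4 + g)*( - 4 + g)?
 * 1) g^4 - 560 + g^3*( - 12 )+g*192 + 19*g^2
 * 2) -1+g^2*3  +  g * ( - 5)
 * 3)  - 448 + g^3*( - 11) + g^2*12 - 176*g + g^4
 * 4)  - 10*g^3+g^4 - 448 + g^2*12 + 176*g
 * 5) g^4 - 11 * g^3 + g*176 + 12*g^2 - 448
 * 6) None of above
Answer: 5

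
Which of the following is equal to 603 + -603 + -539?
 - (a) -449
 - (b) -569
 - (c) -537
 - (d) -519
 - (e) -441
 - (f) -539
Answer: f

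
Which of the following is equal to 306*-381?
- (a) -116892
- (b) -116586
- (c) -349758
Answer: b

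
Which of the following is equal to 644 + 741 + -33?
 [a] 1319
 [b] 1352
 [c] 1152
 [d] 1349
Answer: b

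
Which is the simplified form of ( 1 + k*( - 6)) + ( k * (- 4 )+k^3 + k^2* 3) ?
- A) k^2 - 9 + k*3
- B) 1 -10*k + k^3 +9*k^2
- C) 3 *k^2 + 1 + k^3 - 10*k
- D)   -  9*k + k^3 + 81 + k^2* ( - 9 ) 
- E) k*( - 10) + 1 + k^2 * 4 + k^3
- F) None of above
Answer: C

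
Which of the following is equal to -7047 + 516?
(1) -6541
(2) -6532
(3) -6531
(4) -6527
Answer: 3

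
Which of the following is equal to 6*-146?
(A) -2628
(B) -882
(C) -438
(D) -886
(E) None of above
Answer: E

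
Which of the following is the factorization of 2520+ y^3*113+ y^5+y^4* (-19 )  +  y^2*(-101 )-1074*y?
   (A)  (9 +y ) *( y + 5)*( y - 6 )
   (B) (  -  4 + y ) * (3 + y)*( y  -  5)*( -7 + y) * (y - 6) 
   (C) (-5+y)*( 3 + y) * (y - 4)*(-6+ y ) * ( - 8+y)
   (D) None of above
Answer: B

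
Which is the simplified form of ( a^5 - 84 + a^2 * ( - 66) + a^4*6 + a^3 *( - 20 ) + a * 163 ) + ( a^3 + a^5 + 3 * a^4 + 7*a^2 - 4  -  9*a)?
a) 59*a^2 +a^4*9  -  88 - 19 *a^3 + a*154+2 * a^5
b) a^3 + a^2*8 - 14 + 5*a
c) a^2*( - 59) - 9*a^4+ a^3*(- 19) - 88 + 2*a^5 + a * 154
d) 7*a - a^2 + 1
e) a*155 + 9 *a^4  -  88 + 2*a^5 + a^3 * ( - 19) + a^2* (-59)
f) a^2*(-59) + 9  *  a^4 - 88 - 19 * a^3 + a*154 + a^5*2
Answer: f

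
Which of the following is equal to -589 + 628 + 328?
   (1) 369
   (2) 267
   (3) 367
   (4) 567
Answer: 3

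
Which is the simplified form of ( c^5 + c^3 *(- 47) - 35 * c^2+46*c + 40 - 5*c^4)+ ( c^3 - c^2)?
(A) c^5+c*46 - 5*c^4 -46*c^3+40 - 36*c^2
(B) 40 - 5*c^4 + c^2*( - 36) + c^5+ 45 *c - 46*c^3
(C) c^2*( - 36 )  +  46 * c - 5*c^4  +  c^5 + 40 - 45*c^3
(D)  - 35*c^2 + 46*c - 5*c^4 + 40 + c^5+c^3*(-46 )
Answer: A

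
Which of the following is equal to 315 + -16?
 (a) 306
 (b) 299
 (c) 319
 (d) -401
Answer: b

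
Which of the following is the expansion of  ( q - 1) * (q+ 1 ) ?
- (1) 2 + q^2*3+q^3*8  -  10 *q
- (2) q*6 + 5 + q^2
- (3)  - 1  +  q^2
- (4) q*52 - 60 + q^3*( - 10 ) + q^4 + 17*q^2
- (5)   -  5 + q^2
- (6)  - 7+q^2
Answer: 3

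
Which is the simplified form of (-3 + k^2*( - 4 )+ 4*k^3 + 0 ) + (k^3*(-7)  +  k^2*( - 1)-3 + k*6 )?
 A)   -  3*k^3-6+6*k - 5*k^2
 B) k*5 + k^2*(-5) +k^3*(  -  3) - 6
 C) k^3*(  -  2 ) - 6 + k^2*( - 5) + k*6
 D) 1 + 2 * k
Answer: A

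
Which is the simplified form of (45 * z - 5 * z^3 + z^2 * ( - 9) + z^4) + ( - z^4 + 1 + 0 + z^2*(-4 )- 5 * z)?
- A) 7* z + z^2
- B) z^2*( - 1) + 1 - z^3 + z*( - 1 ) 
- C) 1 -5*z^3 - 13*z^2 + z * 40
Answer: C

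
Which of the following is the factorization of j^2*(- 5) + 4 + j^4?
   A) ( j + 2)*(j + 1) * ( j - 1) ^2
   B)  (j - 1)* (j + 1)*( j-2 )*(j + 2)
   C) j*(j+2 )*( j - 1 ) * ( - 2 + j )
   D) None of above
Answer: B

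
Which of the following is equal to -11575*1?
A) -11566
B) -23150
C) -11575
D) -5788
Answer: C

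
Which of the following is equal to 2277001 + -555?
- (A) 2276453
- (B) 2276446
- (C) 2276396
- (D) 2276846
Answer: B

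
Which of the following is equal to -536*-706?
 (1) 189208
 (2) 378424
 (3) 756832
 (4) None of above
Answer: 4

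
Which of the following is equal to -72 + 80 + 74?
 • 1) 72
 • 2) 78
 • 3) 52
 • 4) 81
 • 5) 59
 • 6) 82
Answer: 6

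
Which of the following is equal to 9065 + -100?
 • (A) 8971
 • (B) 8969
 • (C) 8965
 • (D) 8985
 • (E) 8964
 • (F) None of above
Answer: C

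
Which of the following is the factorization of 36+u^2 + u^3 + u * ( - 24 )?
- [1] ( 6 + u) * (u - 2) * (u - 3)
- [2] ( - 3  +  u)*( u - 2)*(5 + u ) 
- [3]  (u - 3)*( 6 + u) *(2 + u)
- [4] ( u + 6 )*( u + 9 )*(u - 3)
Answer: 1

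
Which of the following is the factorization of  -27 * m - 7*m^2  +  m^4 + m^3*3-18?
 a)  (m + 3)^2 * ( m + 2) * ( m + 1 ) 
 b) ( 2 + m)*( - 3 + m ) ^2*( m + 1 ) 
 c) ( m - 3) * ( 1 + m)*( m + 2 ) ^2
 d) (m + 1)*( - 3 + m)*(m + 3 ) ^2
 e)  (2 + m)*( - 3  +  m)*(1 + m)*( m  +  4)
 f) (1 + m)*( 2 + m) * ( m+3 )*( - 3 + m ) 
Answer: f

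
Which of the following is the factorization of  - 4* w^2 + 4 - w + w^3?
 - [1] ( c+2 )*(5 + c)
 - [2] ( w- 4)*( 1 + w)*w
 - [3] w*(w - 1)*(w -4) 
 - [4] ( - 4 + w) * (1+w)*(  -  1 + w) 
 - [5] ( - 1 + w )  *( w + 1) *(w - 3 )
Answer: 4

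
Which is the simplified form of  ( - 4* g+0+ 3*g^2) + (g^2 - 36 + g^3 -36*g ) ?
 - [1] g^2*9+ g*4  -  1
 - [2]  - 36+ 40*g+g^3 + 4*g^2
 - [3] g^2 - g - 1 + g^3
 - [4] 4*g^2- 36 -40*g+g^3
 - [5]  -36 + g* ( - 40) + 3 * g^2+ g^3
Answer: 4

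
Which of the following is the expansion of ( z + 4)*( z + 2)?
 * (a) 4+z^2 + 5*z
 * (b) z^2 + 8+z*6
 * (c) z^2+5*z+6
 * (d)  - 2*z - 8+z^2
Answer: b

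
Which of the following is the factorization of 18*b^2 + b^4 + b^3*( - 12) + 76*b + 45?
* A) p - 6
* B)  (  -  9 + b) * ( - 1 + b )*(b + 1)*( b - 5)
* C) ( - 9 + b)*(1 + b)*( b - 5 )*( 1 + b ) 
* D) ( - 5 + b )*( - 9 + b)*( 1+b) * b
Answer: C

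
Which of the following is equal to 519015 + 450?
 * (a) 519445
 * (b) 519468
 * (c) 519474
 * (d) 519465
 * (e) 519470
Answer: d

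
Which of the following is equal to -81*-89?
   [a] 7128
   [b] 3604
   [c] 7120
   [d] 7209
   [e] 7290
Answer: d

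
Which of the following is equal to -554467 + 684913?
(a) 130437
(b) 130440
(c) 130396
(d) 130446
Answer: d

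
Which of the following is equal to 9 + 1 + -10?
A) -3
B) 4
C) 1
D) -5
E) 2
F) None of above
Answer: F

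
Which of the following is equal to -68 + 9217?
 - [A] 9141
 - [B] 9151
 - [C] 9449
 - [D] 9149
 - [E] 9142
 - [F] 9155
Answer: D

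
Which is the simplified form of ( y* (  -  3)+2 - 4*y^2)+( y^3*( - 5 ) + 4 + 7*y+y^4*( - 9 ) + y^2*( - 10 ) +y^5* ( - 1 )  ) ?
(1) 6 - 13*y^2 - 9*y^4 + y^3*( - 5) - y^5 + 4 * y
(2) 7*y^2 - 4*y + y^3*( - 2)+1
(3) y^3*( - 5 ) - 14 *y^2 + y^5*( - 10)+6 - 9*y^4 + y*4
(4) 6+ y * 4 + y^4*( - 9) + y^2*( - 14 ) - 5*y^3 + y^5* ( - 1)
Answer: 4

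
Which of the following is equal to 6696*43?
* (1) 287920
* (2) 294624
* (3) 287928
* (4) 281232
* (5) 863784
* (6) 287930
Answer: 3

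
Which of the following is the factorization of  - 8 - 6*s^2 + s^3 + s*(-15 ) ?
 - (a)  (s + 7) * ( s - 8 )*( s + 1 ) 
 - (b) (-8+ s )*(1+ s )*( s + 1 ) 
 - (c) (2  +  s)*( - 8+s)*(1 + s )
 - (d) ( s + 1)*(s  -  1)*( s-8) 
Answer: b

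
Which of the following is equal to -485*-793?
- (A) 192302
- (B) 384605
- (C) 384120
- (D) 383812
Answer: B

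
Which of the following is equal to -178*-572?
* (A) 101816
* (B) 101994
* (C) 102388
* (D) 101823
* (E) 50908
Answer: A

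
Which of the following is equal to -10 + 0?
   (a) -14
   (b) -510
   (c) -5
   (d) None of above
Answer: d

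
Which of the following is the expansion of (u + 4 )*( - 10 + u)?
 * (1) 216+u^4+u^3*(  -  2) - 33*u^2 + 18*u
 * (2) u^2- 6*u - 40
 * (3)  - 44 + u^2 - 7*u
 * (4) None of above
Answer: 2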